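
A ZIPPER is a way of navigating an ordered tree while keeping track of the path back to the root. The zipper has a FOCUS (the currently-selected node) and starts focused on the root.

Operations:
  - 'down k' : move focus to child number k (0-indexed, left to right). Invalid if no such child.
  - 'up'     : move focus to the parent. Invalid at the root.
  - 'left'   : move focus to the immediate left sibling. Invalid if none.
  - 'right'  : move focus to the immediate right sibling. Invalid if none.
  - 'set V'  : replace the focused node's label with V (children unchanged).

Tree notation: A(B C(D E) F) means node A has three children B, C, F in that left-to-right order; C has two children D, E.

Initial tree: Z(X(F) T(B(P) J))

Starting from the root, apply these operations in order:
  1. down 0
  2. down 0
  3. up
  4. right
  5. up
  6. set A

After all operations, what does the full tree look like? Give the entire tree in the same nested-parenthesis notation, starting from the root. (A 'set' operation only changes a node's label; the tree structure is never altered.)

Step 1 (down 0): focus=X path=0 depth=1 children=['F'] left=[] right=['T'] parent=Z
Step 2 (down 0): focus=F path=0/0 depth=2 children=[] left=[] right=[] parent=X
Step 3 (up): focus=X path=0 depth=1 children=['F'] left=[] right=['T'] parent=Z
Step 4 (right): focus=T path=1 depth=1 children=['B', 'J'] left=['X'] right=[] parent=Z
Step 5 (up): focus=Z path=root depth=0 children=['X', 'T'] (at root)
Step 6 (set A): focus=A path=root depth=0 children=['X', 'T'] (at root)

Answer: A(X(F) T(B(P) J))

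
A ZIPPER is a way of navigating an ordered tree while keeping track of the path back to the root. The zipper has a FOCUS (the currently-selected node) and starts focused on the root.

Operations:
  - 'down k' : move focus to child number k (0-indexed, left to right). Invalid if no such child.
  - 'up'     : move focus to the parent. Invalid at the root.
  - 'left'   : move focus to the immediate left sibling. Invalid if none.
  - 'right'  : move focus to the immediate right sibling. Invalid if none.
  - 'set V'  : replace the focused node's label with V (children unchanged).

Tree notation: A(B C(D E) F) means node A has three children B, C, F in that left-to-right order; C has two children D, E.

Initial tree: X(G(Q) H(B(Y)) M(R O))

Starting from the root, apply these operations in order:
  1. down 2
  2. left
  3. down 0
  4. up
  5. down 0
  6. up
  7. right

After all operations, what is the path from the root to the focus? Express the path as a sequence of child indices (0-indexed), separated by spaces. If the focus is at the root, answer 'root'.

Answer: 2

Derivation:
Step 1 (down 2): focus=M path=2 depth=1 children=['R', 'O'] left=['G', 'H'] right=[] parent=X
Step 2 (left): focus=H path=1 depth=1 children=['B'] left=['G'] right=['M'] parent=X
Step 3 (down 0): focus=B path=1/0 depth=2 children=['Y'] left=[] right=[] parent=H
Step 4 (up): focus=H path=1 depth=1 children=['B'] left=['G'] right=['M'] parent=X
Step 5 (down 0): focus=B path=1/0 depth=2 children=['Y'] left=[] right=[] parent=H
Step 6 (up): focus=H path=1 depth=1 children=['B'] left=['G'] right=['M'] parent=X
Step 7 (right): focus=M path=2 depth=1 children=['R', 'O'] left=['G', 'H'] right=[] parent=X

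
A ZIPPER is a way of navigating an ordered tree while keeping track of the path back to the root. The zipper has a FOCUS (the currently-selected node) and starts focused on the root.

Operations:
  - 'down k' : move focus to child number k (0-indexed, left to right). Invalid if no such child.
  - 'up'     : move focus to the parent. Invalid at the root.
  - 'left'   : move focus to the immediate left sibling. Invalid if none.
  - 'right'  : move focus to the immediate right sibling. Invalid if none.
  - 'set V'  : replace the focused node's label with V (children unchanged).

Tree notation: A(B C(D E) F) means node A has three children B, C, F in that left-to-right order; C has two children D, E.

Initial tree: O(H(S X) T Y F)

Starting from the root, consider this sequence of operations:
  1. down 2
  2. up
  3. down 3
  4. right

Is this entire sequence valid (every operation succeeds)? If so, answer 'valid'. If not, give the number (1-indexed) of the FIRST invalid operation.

Step 1 (down 2): focus=Y path=2 depth=1 children=[] left=['H', 'T'] right=['F'] parent=O
Step 2 (up): focus=O path=root depth=0 children=['H', 'T', 'Y', 'F'] (at root)
Step 3 (down 3): focus=F path=3 depth=1 children=[] left=['H', 'T', 'Y'] right=[] parent=O
Step 4 (right): INVALID

Answer: 4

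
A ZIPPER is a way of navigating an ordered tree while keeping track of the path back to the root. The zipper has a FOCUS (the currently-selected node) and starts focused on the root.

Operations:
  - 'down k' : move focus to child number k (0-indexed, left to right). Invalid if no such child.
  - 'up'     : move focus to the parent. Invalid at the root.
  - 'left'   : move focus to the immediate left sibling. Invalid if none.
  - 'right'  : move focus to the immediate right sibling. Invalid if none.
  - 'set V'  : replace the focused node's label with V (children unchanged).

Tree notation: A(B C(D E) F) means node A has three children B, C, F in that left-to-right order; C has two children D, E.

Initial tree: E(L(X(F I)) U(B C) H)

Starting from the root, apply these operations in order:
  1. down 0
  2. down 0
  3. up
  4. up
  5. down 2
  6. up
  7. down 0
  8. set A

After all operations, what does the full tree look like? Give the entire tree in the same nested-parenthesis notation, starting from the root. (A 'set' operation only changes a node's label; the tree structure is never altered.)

Step 1 (down 0): focus=L path=0 depth=1 children=['X'] left=[] right=['U', 'H'] parent=E
Step 2 (down 0): focus=X path=0/0 depth=2 children=['F', 'I'] left=[] right=[] parent=L
Step 3 (up): focus=L path=0 depth=1 children=['X'] left=[] right=['U', 'H'] parent=E
Step 4 (up): focus=E path=root depth=0 children=['L', 'U', 'H'] (at root)
Step 5 (down 2): focus=H path=2 depth=1 children=[] left=['L', 'U'] right=[] parent=E
Step 6 (up): focus=E path=root depth=0 children=['L', 'U', 'H'] (at root)
Step 7 (down 0): focus=L path=0 depth=1 children=['X'] left=[] right=['U', 'H'] parent=E
Step 8 (set A): focus=A path=0 depth=1 children=['X'] left=[] right=['U', 'H'] parent=E

Answer: E(A(X(F I)) U(B C) H)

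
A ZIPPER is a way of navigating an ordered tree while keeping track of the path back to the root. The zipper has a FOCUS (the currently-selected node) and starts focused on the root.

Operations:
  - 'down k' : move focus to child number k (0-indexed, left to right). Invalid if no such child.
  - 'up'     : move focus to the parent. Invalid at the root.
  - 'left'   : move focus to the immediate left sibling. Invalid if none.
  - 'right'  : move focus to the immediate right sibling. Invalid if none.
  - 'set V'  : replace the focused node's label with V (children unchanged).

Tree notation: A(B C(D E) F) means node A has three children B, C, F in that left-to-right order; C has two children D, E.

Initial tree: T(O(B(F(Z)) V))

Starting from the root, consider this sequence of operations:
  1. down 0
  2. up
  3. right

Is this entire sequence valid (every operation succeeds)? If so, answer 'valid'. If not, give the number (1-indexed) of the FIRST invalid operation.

Answer: 3

Derivation:
Step 1 (down 0): focus=O path=0 depth=1 children=['B', 'V'] left=[] right=[] parent=T
Step 2 (up): focus=T path=root depth=0 children=['O'] (at root)
Step 3 (right): INVALID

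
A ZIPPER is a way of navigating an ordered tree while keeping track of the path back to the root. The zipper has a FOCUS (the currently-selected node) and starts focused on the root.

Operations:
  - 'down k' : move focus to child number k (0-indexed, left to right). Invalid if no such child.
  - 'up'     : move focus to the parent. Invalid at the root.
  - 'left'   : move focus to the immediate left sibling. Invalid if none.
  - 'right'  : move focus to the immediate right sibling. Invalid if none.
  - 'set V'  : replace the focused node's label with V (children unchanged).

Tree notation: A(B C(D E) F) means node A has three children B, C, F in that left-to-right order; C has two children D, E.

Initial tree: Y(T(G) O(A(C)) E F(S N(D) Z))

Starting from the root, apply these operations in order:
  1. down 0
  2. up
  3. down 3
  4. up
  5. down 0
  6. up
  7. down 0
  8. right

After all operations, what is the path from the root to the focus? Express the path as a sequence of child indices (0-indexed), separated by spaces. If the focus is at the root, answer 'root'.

Step 1 (down 0): focus=T path=0 depth=1 children=['G'] left=[] right=['O', 'E', 'F'] parent=Y
Step 2 (up): focus=Y path=root depth=0 children=['T', 'O', 'E', 'F'] (at root)
Step 3 (down 3): focus=F path=3 depth=1 children=['S', 'N', 'Z'] left=['T', 'O', 'E'] right=[] parent=Y
Step 4 (up): focus=Y path=root depth=0 children=['T', 'O', 'E', 'F'] (at root)
Step 5 (down 0): focus=T path=0 depth=1 children=['G'] left=[] right=['O', 'E', 'F'] parent=Y
Step 6 (up): focus=Y path=root depth=0 children=['T', 'O', 'E', 'F'] (at root)
Step 7 (down 0): focus=T path=0 depth=1 children=['G'] left=[] right=['O', 'E', 'F'] parent=Y
Step 8 (right): focus=O path=1 depth=1 children=['A'] left=['T'] right=['E', 'F'] parent=Y

Answer: 1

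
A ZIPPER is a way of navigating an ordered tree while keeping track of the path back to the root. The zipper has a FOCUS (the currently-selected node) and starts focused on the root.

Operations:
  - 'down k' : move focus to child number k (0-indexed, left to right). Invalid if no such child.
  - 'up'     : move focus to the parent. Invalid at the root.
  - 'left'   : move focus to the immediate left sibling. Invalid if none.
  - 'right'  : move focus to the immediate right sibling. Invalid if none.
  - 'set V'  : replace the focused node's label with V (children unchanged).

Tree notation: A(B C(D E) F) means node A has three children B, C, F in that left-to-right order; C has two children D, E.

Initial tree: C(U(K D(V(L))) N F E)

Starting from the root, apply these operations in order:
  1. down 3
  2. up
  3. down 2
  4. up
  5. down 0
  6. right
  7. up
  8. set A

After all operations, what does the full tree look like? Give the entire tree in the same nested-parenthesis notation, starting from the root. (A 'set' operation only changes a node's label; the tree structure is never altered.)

Step 1 (down 3): focus=E path=3 depth=1 children=[] left=['U', 'N', 'F'] right=[] parent=C
Step 2 (up): focus=C path=root depth=0 children=['U', 'N', 'F', 'E'] (at root)
Step 3 (down 2): focus=F path=2 depth=1 children=[] left=['U', 'N'] right=['E'] parent=C
Step 4 (up): focus=C path=root depth=0 children=['U', 'N', 'F', 'E'] (at root)
Step 5 (down 0): focus=U path=0 depth=1 children=['K', 'D'] left=[] right=['N', 'F', 'E'] parent=C
Step 6 (right): focus=N path=1 depth=1 children=[] left=['U'] right=['F', 'E'] parent=C
Step 7 (up): focus=C path=root depth=0 children=['U', 'N', 'F', 'E'] (at root)
Step 8 (set A): focus=A path=root depth=0 children=['U', 'N', 'F', 'E'] (at root)

Answer: A(U(K D(V(L))) N F E)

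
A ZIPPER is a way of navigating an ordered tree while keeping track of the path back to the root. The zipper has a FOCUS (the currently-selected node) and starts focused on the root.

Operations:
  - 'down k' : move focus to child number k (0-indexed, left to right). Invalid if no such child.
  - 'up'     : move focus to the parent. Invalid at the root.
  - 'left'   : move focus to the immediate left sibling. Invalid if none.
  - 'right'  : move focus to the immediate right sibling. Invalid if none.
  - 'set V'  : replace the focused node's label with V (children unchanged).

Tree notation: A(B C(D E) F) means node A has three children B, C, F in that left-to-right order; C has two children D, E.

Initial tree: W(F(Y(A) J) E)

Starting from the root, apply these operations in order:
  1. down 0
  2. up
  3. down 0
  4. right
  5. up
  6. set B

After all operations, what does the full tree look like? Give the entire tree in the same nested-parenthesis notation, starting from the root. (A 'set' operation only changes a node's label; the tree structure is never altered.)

Answer: B(F(Y(A) J) E)

Derivation:
Step 1 (down 0): focus=F path=0 depth=1 children=['Y', 'J'] left=[] right=['E'] parent=W
Step 2 (up): focus=W path=root depth=0 children=['F', 'E'] (at root)
Step 3 (down 0): focus=F path=0 depth=1 children=['Y', 'J'] left=[] right=['E'] parent=W
Step 4 (right): focus=E path=1 depth=1 children=[] left=['F'] right=[] parent=W
Step 5 (up): focus=W path=root depth=0 children=['F', 'E'] (at root)
Step 6 (set B): focus=B path=root depth=0 children=['F', 'E'] (at root)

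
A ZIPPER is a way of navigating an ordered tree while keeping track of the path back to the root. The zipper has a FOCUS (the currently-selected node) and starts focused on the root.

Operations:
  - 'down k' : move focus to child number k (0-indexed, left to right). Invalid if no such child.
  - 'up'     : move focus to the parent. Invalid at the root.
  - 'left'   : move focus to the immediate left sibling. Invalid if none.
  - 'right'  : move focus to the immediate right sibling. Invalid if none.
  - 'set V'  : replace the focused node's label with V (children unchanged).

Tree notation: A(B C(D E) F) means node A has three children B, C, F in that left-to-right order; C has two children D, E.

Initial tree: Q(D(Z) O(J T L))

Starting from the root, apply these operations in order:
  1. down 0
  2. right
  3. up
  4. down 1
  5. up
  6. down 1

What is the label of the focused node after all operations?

Step 1 (down 0): focus=D path=0 depth=1 children=['Z'] left=[] right=['O'] parent=Q
Step 2 (right): focus=O path=1 depth=1 children=['J', 'T', 'L'] left=['D'] right=[] parent=Q
Step 3 (up): focus=Q path=root depth=0 children=['D', 'O'] (at root)
Step 4 (down 1): focus=O path=1 depth=1 children=['J', 'T', 'L'] left=['D'] right=[] parent=Q
Step 5 (up): focus=Q path=root depth=0 children=['D', 'O'] (at root)
Step 6 (down 1): focus=O path=1 depth=1 children=['J', 'T', 'L'] left=['D'] right=[] parent=Q

Answer: O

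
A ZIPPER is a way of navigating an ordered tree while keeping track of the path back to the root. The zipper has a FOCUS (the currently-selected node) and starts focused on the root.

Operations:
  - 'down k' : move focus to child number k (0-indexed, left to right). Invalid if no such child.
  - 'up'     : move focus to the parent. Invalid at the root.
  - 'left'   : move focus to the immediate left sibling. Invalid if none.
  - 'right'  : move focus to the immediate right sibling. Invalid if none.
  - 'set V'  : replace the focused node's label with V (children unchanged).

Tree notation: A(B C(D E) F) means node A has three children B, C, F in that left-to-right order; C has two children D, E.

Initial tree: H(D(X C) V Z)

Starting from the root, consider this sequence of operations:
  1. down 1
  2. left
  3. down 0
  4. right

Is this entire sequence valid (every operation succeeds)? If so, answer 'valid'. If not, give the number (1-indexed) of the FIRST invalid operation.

Step 1 (down 1): focus=V path=1 depth=1 children=[] left=['D'] right=['Z'] parent=H
Step 2 (left): focus=D path=0 depth=1 children=['X', 'C'] left=[] right=['V', 'Z'] parent=H
Step 3 (down 0): focus=X path=0/0 depth=2 children=[] left=[] right=['C'] parent=D
Step 4 (right): focus=C path=0/1 depth=2 children=[] left=['X'] right=[] parent=D

Answer: valid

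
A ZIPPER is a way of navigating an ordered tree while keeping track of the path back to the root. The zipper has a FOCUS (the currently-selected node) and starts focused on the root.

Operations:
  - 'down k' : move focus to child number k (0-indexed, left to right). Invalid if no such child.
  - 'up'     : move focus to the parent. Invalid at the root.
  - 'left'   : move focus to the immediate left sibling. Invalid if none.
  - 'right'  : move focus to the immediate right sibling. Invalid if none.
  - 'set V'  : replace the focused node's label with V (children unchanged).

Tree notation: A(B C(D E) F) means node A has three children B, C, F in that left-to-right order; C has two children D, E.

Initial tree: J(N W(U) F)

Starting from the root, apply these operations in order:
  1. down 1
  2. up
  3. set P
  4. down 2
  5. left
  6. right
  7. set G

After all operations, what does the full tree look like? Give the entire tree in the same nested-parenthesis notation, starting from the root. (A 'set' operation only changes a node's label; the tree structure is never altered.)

Step 1 (down 1): focus=W path=1 depth=1 children=['U'] left=['N'] right=['F'] parent=J
Step 2 (up): focus=J path=root depth=0 children=['N', 'W', 'F'] (at root)
Step 3 (set P): focus=P path=root depth=0 children=['N', 'W', 'F'] (at root)
Step 4 (down 2): focus=F path=2 depth=1 children=[] left=['N', 'W'] right=[] parent=P
Step 5 (left): focus=W path=1 depth=1 children=['U'] left=['N'] right=['F'] parent=P
Step 6 (right): focus=F path=2 depth=1 children=[] left=['N', 'W'] right=[] parent=P
Step 7 (set G): focus=G path=2 depth=1 children=[] left=['N', 'W'] right=[] parent=P

Answer: P(N W(U) G)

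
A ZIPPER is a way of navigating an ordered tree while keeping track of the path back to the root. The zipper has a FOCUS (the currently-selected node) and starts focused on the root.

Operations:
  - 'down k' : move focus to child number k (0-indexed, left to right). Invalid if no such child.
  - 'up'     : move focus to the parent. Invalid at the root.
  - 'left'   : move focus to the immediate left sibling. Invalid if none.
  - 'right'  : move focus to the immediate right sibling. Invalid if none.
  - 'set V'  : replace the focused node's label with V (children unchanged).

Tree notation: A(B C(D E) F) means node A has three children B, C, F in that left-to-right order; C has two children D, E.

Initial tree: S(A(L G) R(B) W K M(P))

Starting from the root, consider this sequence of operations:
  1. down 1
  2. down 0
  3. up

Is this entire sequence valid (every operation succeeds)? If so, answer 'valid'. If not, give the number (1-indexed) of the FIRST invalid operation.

Answer: valid

Derivation:
Step 1 (down 1): focus=R path=1 depth=1 children=['B'] left=['A'] right=['W', 'K', 'M'] parent=S
Step 2 (down 0): focus=B path=1/0 depth=2 children=[] left=[] right=[] parent=R
Step 3 (up): focus=R path=1 depth=1 children=['B'] left=['A'] right=['W', 'K', 'M'] parent=S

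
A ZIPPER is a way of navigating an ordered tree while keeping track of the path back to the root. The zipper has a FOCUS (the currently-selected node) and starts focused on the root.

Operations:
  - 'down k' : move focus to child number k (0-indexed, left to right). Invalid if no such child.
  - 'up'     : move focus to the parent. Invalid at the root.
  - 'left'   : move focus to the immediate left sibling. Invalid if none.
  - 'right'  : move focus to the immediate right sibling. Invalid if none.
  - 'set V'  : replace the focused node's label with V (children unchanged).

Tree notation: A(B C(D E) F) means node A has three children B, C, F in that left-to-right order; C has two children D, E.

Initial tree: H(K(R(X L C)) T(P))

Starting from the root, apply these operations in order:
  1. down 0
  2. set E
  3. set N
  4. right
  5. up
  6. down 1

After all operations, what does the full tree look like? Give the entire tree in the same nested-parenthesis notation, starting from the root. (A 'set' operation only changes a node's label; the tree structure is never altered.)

Step 1 (down 0): focus=K path=0 depth=1 children=['R'] left=[] right=['T'] parent=H
Step 2 (set E): focus=E path=0 depth=1 children=['R'] left=[] right=['T'] parent=H
Step 3 (set N): focus=N path=0 depth=1 children=['R'] left=[] right=['T'] parent=H
Step 4 (right): focus=T path=1 depth=1 children=['P'] left=['N'] right=[] parent=H
Step 5 (up): focus=H path=root depth=0 children=['N', 'T'] (at root)
Step 6 (down 1): focus=T path=1 depth=1 children=['P'] left=['N'] right=[] parent=H

Answer: H(N(R(X L C)) T(P))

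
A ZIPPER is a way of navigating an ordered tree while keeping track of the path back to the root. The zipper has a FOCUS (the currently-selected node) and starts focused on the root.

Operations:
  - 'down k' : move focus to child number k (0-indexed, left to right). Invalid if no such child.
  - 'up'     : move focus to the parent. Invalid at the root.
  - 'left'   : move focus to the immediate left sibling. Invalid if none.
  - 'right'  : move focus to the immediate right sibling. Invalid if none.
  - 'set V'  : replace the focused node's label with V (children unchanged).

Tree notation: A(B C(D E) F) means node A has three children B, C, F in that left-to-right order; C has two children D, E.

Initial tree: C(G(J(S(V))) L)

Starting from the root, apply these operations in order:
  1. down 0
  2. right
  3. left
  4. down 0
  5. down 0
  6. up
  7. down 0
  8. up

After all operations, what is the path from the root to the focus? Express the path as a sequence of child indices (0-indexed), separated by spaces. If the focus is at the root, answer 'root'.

Answer: 0 0

Derivation:
Step 1 (down 0): focus=G path=0 depth=1 children=['J'] left=[] right=['L'] parent=C
Step 2 (right): focus=L path=1 depth=1 children=[] left=['G'] right=[] parent=C
Step 3 (left): focus=G path=0 depth=1 children=['J'] left=[] right=['L'] parent=C
Step 4 (down 0): focus=J path=0/0 depth=2 children=['S'] left=[] right=[] parent=G
Step 5 (down 0): focus=S path=0/0/0 depth=3 children=['V'] left=[] right=[] parent=J
Step 6 (up): focus=J path=0/0 depth=2 children=['S'] left=[] right=[] parent=G
Step 7 (down 0): focus=S path=0/0/0 depth=3 children=['V'] left=[] right=[] parent=J
Step 8 (up): focus=J path=0/0 depth=2 children=['S'] left=[] right=[] parent=G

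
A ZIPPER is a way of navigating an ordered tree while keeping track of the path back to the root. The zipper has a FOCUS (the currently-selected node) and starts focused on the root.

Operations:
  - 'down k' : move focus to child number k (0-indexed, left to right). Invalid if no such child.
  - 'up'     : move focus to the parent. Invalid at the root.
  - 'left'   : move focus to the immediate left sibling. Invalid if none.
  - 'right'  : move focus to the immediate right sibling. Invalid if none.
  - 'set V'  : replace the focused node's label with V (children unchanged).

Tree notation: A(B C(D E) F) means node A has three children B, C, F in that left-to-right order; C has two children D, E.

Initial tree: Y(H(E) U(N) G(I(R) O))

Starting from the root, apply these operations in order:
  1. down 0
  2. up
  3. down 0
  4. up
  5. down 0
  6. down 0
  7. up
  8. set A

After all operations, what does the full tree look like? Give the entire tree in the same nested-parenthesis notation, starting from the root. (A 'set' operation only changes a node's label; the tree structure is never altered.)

Answer: Y(A(E) U(N) G(I(R) O))

Derivation:
Step 1 (down 0): focus=H path=0 depth=1 children=['E'] left=[] right=['U', 'G'] parent=Y
Step 2 (up): focus=Y path=root depth=0 children=['H', 'U', 'G'] (at root)
Step 3 (down 0): focus=H path=0 depth=1 children=['E'] left=[] right=['U', 'G'] parent=Y
Step 4 (up): focus=Y path=root depth=0 children=['H', 'U', 'G'] (at root)
Step 5 (down 0): focus=H path=0 depth=1 children=['E'] left=[] right=['U', 'G'] parent=Y
Step 6 (down 0): focus=E path=0/0 depth=2 children=[] left=[] right=[] parent=H
Step 7 (up): focus=H path=0 depth=1 children=['E'] left=[] right=['U', 'G'] parent=Y
Step 8 (set A): focus=A path=0 depth=1 children=['E'] left=[] right=['U', 'G'] parent=Y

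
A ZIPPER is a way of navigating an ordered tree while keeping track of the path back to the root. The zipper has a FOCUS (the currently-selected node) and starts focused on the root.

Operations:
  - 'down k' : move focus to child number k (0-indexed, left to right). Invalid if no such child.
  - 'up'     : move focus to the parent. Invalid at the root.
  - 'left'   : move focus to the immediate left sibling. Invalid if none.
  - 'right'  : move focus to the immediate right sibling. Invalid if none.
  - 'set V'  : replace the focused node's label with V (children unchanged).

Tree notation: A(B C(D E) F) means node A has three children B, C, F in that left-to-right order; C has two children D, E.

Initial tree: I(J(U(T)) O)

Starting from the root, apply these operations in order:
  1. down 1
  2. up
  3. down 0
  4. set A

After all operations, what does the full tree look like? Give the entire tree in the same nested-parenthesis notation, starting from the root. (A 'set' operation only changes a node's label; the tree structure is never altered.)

Step 1 (down 1): focus=O path=1 depth=1 children=[] left=['J'] right=[] parent=I
Step 2 (up): focus=I path=root depth=0 children=['J', 'O'] (at root)
Step 3 (down 0): focus=J path=0 depth=1 children=['U'] left=[] right=['O'] parent=I
Step 4 (set A): focus=A path=0 depth=1 children=['U'] left=[] right=['O'] parent=I

Answer: I(A(U(T)) O)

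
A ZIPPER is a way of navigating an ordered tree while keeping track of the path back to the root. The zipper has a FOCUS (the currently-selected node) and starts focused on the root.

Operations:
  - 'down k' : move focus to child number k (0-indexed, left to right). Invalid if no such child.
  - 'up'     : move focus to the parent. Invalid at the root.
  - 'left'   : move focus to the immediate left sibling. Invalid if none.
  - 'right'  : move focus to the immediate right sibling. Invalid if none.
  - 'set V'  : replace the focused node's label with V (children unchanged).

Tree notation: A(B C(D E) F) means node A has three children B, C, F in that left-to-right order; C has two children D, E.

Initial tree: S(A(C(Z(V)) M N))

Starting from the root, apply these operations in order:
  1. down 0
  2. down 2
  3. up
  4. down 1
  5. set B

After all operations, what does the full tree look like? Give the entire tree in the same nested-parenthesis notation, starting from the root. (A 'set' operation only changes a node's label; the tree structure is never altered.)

Answer: S(A(C(Z(V)) B N))

Derivation:
Step 1 (down 0): focus=A path=0 depth=1 children=['C', 'M', 'N'] left=[] right=[] parent=S
Step 2 (down 2): focus=N path=0/2 depth=2 children=[] left=['C', 'M'] right=[] parent=A
Step 3 (up): focus=A path=0 depth=1 children=['C', 'M', 'N'] left=[] right=[] parent=S
Step 4 (down 1): focus=M path=0/1 depth=2 children=[] left=['C'] right=['N'] parent=A
Step 5 (set B): focus=B path=0/1 depth=2 children=[] left=['C'] right=['N'] parent=A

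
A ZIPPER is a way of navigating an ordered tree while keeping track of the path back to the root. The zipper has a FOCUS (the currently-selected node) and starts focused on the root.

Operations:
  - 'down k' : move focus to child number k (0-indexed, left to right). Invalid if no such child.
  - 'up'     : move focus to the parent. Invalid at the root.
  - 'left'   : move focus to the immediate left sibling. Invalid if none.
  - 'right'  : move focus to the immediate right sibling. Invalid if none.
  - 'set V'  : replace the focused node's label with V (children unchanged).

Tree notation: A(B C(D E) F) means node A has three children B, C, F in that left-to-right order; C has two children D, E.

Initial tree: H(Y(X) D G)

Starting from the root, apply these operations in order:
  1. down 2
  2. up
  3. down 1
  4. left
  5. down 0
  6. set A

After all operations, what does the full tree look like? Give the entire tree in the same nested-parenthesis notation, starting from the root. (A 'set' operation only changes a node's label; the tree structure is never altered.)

Answer: H(Y(A) D G)

Derivation:
Step 1 (down 2): focus=G path=2 depth=1 children=[] left=['Y', 'D'] right=[] parent=H
Step 2 (up): focus=H path=root depth=0 children=['Y', 'D', 'G'] (at root)
Step 3 (down 1): focus=D path=1 depth=1 children=[] left=['Y'] right=['G'] parent=H
Step 4 (left): focus=Y path=0 depth=1 children=['X'] left=[] right=['D', 'G'] parent=H
Step 5 (down 0): focus=X path=0/0 depth=2 children=[] left=[] right=[] parent=Y
Step 6 (set A): focus=A path=0/0 depth=2 children=[] left=[] right=[] parent=Y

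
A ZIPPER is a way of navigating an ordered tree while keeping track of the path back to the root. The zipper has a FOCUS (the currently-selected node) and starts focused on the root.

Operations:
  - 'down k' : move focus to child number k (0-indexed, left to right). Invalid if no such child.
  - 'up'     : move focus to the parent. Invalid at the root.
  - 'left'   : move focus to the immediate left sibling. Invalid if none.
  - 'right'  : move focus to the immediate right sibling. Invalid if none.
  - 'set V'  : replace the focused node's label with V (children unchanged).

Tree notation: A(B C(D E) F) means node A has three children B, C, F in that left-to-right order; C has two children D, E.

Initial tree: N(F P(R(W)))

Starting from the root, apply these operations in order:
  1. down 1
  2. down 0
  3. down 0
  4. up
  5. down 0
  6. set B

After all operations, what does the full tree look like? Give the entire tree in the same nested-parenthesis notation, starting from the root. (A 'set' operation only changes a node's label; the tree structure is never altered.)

Answer: N(F P(R(B)))

Derivation:
Step 1 (down 1): focus=P path=1 depth=1 children=['R'] left=['F'] right=[] parent=N
Step 2 (down 0): focus=R path=1/0 depth=2 children=['W'] left=[] right=[] parent=P
Step 3 (down 0): focus=W path=1/0/0 depth=3 children=[] left=[] right=[] parent=R
Step 4 (up): focus=R path=1/0 depth=2 children=['W'] left=[] right=[] parent=P
Step 5 (down 0): focus=W path=1/0/0 depth=3 children=[] left=[] right=[] parent=R
Step 6 (set B): focus=B path=1/0/0 depth=3 children=[] left=[] right=[] parent=R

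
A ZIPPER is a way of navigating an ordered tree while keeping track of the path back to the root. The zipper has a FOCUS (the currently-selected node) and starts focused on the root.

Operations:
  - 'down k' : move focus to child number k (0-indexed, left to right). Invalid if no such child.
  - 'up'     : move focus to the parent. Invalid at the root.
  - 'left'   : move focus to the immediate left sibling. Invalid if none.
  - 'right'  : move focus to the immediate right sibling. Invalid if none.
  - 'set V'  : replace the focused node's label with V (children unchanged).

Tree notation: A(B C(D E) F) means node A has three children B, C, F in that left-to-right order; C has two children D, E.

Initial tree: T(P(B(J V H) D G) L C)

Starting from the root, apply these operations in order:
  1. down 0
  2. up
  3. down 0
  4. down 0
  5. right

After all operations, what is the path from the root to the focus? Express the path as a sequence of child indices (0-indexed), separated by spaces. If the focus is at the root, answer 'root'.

Answer: 0 1

Derivation:
Step 1 (down 0): focus=P path=0 depth=1 children=['B', 'D', 'G'] left=[] right=['L', 'C'] parent=T
Step 2 (up): focus=T path=root depth=0 children=['P', 'L', 'C'] (at root)
Step 3 (down 0): focus=P path=0 depth=1 children=['B', 'D', 'G'] left=[] right=['L', 'C'] parent=T
Step 4 (down 0): focus=B path=0/0 depth=2 children=['J', 'V', 'H'] left=[] right=['D', 'G'] parent=P
Step 5 (right): focus=D path=0/1 depth=2 children=[] left=['B'] right=['G'] parent=P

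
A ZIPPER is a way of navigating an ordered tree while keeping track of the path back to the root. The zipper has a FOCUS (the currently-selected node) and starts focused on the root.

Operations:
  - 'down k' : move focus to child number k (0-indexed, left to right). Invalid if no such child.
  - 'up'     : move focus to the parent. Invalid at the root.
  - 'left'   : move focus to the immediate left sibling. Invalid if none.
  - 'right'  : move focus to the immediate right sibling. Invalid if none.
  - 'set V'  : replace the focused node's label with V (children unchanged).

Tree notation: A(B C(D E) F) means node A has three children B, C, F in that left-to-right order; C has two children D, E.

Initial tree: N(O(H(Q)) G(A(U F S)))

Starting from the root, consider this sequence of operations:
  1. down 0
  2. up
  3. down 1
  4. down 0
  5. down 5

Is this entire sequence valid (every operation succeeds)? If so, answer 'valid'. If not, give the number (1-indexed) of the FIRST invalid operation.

Answer: 5

Derivation:
Step 1 (down 0): focus=O path=0 depth=1 children=['H'] left=[] right=['G'] parent=N
Step 2 (up): focus=N path=root depth=0 children=['O', 'G'] (at root)
Step 3 (down 1): focus=G path=1 depth=1 children=['A'] left=['O'] right=[] parent=N
Step 4 (down 0): focus=A path=1/0 depth=2 children=['U', 'F', 'S'] left=[] right=[] parent=G
Step 5 (down 5): INVALID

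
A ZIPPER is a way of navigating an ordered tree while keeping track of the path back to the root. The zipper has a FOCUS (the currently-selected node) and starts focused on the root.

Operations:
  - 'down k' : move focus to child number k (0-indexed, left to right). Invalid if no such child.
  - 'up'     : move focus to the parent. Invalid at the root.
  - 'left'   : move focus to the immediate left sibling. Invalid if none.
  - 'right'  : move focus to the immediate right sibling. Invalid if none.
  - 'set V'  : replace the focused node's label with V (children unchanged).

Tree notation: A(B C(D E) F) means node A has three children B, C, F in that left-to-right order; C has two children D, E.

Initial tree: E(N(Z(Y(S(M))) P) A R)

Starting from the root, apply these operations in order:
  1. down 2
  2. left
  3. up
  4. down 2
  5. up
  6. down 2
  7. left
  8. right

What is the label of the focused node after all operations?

Step 1 (down 2): focus=R path=2 depth=1 children=[] left=['N', 'A'] right=[] parent=E
Step 2 (left): focus=A path=1 depth=1 children=[] left=['N'] right=['R'] parent=E
Step 3 (up): focus=E path=root depth=0 children=['N', 'A', 'R'] (at root)
Step 4 (down 2): focus=R path=2 depth=1 children=[] left=['N', 'A'] right=[] parent=E
Step 5 (up): focus=E path=root depth=0 children=['N', 'A', 'R'] (at root)
Step 6 (down 2): focus=R path=2 depth=1 children=[] left=['N', 'A'] right=[] parent=E
Step 7 (left): focus=A path=1 depth=1 children=[] left=['N'] right=['R'] parent=E
Step 8 (right): focus=R path=2 depth=1 children=[] left=['N', 'A'] right=[] parent=E

Answer: R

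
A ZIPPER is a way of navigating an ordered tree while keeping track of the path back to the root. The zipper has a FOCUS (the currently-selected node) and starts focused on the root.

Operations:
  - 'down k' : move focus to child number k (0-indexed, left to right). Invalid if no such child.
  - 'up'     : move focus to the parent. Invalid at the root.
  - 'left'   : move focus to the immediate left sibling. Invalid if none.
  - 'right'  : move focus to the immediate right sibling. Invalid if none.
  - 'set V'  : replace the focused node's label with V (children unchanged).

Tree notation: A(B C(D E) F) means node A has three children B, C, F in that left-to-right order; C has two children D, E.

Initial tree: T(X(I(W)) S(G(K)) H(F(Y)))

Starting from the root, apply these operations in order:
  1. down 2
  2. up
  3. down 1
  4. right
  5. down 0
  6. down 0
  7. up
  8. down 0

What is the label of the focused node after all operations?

Step 1 (down 2): focus=H path=2 depth=1 children=['F'] left=['X', 'S'] right=[] parent=T
Step 2 (up): focus=T path=root depth=0 children=['X', 'S', 'H'] (at root)
Step 3 (down 1): focus=S path=1 depth=1 children=['G'] left=['X'] right=['H'] parent=T
Step 4 (right): focus=H path=2 depth=1 children=['F'] left=['X', 'S'] right=[] parent=T
Step 5 (down 0): focus=F path=2/0 depth=2 children=['Y'] left=[] right=[] parent=H
Step 6 (down 0): focus=Y path=2/0/0 depth=3 children=[] left=[] right=[] parent=F
Step 7 (up): focus=F path=2/0 depth=2 children=['Y'] left=[] right=[] parent=H
Step 8 (down 0): focus=Y path=2/0/0 depth=3 children=[] left=[] right=[] parent=F

Answer: Y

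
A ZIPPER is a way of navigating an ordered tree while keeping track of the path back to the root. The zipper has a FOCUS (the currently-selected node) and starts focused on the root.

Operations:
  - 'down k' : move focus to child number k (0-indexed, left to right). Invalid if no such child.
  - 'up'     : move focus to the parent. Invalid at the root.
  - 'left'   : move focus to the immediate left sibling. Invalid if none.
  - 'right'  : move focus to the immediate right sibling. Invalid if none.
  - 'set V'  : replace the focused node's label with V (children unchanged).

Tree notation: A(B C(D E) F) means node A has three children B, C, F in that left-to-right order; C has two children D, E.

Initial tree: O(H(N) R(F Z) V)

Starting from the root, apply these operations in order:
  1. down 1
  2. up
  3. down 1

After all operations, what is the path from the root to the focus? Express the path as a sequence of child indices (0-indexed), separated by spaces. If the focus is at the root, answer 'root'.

Step 1 (down 1): focus=R path=1 depth=1 children=['F', 'Z'] left=['H'] right=['V'] parent=O
Step 2 (up): focus=O path=root depth=0 children=['H', 'R', 'V'] (at root)
Step 3 (down 1): focus=R path=1 depth=1 children=['F', 'Z'] left=['H'] right=['V'] parent=O

Answer: 1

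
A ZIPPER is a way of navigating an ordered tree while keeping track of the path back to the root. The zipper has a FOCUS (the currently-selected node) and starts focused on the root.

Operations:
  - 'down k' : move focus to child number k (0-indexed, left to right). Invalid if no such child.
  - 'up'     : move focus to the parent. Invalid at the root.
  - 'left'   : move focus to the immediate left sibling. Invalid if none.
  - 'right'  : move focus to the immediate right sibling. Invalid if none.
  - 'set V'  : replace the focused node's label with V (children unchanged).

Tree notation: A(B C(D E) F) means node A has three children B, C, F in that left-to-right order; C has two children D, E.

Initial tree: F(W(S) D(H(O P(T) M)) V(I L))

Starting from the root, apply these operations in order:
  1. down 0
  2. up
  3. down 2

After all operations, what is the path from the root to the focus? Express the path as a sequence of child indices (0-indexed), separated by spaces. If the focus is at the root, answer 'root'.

Answer: 2

Derivation:
Step 1 (down 0): focus=W path=0 depth=1 children=['S'] left=[] right=['D', 'V'] parent=F
Step 2 (up): focus=F path=root depth=0 children=['W', 'D', 'V'] (at root)
Step 3 (down 2): focus=V path=2 depth=1 children=['I', 'L'] left=['W', 'D'] right=[] parent=F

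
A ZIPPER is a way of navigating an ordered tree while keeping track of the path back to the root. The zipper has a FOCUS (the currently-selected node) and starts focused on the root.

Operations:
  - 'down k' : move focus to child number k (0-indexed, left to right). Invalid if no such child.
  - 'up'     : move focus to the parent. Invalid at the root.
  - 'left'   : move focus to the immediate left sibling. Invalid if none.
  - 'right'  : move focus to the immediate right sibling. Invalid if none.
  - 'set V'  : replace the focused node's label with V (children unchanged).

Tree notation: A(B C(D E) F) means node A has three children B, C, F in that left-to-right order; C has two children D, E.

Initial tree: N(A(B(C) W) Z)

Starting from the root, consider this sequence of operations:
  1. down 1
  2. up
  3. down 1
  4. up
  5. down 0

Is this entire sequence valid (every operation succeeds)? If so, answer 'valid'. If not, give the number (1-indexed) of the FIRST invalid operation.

Step 1 (down 1): focus=Z path=1 depth=1 children=[] left=['A'] right=[] parent=N
Step 2 (up): focus=N path=root depth=0 children=['A', 'Z'] (at root)
Step 3 (down 1): focus=Z path=1 depth=1 children=[] left=['A'] right=[] parent=N
Step 4 (up): focus=N path=root depth=0 children=['A', 'Z'] (at root)
Step 5 (down 0): focus=A path=0 depth=1 children=['B', 'W'] left=[] right=['Z'] parent=N

Answer: valid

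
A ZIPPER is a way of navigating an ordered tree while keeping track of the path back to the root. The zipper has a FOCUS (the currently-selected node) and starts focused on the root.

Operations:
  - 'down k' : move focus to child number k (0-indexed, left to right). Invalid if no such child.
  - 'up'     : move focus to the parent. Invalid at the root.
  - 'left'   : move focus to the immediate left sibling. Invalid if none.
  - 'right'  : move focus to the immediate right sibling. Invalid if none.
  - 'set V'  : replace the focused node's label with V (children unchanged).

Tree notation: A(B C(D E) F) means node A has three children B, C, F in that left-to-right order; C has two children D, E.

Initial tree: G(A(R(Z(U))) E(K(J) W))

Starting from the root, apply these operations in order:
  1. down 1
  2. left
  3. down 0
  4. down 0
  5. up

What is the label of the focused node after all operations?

Answer: R

Derivation:
Step 1 (down 1): focus=E path=1 depth=1 children=['K', 'W'] left=['A'] right=[] parent=G
Step 2 (left): focus=A path=0 depth=1 children=['R'] left=[] right=['E'] parent=G
Step 3 (down 0): focus=R path=0/0 depth=2 children=['Z'] left=[] right=[] parent=A
Step 4 (down 0): focus=Z path=0/0/0 depth=3 children=['U'] left=[] right=[] parent=R
Step 5 (up): focus=R path=0/0 depth=2 children=['Z'] left=[] right=[] parent=A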